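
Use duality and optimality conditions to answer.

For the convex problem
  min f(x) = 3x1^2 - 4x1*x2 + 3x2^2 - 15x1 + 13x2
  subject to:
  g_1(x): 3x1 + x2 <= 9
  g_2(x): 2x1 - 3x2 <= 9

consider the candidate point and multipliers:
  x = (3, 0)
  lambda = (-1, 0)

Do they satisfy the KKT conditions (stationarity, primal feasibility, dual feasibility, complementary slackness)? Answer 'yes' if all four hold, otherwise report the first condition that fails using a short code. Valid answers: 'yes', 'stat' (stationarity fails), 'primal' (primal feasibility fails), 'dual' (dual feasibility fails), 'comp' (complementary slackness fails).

Gradient of f: grad f(x) = Q x + c = (3, 1)
Constraint values g_i(x) = a_i^T x - b_i:
  g_1((3, 0)) = 0
  g_2((3, 0)) = -3
Stationarity residual: grad f(x) + sum_i lambda_i a_i = (0, 0)
  -> stationarity OK
Primal feasibility (all g_i <= 0): OK
Dual feasibility (all lambda_i >= 0): FAILS
Complementary slackness (lambda_i * g_i(x) = 0 for all i): OK

Verdict: the first failing condition is dual_feasibility -> dual.

dual


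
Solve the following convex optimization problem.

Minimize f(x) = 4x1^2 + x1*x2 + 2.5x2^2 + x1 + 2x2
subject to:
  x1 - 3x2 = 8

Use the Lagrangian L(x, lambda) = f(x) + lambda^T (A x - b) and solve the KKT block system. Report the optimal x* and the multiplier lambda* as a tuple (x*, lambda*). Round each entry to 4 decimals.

Form the Lagrangian:
  L(x, lambda) = (1/2) x^T Q x + c^T x + lambda^T (A x - b)
Stationarity (grad_x L = 0): Q x + c + A^T lambda = 0.
Primal feasibility: A x = b.

This gives the KKT block system:
  [ Q   A^T ] [ x     ]   [-c ]
  [ A    0  ] [ lambda ] = [ b ]

Solving the linear system:
  x*      = (0.5904, -2.4699)
  lambda* = (-3.253)
  f(x*)   = 10.8373

x* = (0.5904, -2.4699), lambda* = (-3.253)


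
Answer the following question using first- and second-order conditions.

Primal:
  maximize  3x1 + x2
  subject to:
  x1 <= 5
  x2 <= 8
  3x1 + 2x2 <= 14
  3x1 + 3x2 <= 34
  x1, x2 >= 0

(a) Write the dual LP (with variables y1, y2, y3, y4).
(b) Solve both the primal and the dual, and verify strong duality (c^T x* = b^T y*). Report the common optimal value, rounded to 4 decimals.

The standard primal-dual pair for 'max c^T x s.t. A x <= b, x >= 0' is:
  Dual:  min b^T y  s.t.  A^T y >= c,  y >= 0.

So the dual LP is:
  minimize  5y1 + 8y2 + 14y3 + 34y4
  subject to:
    y1 + 3y3 + 3y4 >= 3
    y2 + 2y3 + 3y4 >= 1
    y1, y2, y3, y4 >= 0

Solving the primal: x* = (4.6667, 0).
  primal value c^T x* = 14.
Solving the dual: y* = (0, 0, 1, 0).
  dual value b^T y* = 14.
Strong duality: c^T x* = b^T y*. Confirmed.

14


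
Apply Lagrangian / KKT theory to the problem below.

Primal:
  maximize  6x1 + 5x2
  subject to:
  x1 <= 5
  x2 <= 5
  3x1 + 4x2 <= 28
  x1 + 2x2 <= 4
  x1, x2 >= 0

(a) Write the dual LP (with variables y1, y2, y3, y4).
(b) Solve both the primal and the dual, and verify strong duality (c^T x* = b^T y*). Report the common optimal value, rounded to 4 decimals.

The standard primal-dual pair for 'max c^T x s.t. A x <= b, x >= 0' is:
  Dual:  min b^T y  s.t.  A^T y >= c,  y >= 0.

So the dual LP is:
  minimize  5y1 + 5y2 + 28y3 + 4y4
  subject to:
    y1 + 3y3 + y4 >= 6
    y2 + 4y3 + 2y4 >= 5
    y1, y2, y3, y4 >= 0

Solving the primal: x* = (4, 0).
  primal value c^T x* = 24.
Solving the dual: y* = (0, 0, 0, 6).
  dual value b^T y* = 24.
Strong duality: c^T x* = b^T y*. Confirmed.

24


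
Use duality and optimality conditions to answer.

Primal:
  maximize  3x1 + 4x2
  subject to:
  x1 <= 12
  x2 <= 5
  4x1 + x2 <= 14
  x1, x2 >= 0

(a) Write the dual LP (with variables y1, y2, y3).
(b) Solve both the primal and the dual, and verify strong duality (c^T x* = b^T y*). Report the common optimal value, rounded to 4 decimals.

The standard primal-dual pair for 'max c^T x s.t. A x <= b, x >= 0' is:
  Dual:  min b^T y  s.t.  A^T y >= c,  y >= 0.

So the dual LP is:
  minimize  12y1 + 5y2 + 14y3
  subject to:
    y1 + 4y3 >= 3
    y2 + y3 >= 4
    y1, y2, y3 >= 0

Solving the primal: x* = (2.25, 5).
  primal value c^T x* = 26.75.
Solving the dual: y* = (0, 3.25, 0.75).
  dual value b^T y* = 26.75.
Strong duality: c^T x* = b^T y*. Confirmed.

26.75


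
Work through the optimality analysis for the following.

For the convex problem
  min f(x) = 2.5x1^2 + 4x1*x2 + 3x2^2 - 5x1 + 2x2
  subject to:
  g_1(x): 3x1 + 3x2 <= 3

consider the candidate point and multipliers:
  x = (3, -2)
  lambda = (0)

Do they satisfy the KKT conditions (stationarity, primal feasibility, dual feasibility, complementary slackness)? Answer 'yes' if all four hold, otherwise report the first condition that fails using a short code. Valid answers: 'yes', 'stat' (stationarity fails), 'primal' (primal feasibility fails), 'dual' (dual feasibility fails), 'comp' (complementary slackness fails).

Gradient of f: grad f(x) = Q x + c = (2, 2)
Constraint values g_i(x) = a_i^T x - b_i:
  g_1((3, -2)) = 0
Stationarity residual: grad f(x) + sum_i lambda_i a_i = (2, 2)
  -> stationarity FAILS
Primal feasibility (all g_i <= 0): OK
Dual feasibility (all lambda_i >= 0): OK
Complementary slackness (lambda_i * g_i(x) = 0 for all i): OK

Verdict: the first failing condition is stationarity -> stat.

stat


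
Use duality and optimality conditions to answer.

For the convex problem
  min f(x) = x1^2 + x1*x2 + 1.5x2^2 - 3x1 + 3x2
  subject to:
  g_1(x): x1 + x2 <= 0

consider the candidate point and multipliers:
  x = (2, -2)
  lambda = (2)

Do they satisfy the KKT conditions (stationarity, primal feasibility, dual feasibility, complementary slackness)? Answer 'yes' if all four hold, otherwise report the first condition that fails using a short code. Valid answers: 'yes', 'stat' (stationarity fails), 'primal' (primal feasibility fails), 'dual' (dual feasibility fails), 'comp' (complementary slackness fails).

Gradient of f: grad f(x) = Q x + c = (-1, -1)
Constraint values g_i(x) = a_i^T x - b_i:
  g_1((2, -2)) = 0
Stationarity residual: grad f(x) + sum_i lambda_i a_i = (1, 1)
  -> stationarity FAILS
Primal feasibility (all g_i <= 0): OK
Dual feasibility (all lambda_i >= 0): OK
Complementary slackness (lambda_i * g_i(x) = 0 for all i): OK

Verdict: the first failing condition is stationarity -> stat.

stat


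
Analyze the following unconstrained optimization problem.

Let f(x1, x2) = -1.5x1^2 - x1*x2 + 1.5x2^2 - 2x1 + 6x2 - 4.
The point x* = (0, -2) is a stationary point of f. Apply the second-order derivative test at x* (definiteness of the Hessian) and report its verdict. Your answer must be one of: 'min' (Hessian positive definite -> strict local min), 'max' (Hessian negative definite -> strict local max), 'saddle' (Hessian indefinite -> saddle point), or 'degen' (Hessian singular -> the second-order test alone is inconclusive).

Compute the Hessian H = grad^2 f:
  H = [[-3, -1], [-1, 3]]
Verify stationarity: grad f(x*) = H x* + g = (0, 0).
Eigenvalues of H: -3.1623, 3.1623.
Eigenvalues have mixed signs, so H is indefinite -> x* is a saddle point.

saddle


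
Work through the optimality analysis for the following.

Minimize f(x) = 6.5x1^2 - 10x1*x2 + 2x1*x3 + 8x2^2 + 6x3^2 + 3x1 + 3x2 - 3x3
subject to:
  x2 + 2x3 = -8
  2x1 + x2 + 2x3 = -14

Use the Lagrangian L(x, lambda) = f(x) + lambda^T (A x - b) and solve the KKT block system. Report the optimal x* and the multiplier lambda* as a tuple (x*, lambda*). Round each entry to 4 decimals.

Form the Lagrangian:
  L(x, lambda) = (1/2) x^T Q x + c^T x + lambda^T (A x - b)
Stationarity (grad_x L = 0): Q x + c + A^T lambda = 0.
Primal feasibility: A x = b.

This gives the KKT block system:
  [ Q   A^T ] [ x     ]   [-c ]
  [ A    0  ] [ lambda ] = [ b ]

Solving the linear system:
  x*      = (-3, -3.2368, -2.3816)
  lambda* = (14.5921, 4.1974)
  f(x*)   = 81.9671

x* = (-3, -3.2368, -2.3816), lambda* = (14.5921, 4.1974)


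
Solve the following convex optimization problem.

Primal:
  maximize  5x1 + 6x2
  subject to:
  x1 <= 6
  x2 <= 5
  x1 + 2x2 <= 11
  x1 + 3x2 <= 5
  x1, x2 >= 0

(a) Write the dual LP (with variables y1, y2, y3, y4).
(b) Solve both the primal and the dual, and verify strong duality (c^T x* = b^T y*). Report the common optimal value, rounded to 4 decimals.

The standard primal-dual pair for 'max c^T x s.t. A x <= b, x >= 0' is:
  Dual:  min b^T y  s.t.  A^T y >= c,  y >= 0.

So the dual LP is:
  minimize  6y1 + 5y2 + 11y3 + 5y4
  subject to:
    y1 + y3 + y4 >= 5
    y2 + 2y3 + 3y4 >= 6
    y1, y2, y3, y4 >= 0

Solving the primal: x* = (5, 0).
  primal value c^T x* = 25.
Solving the dual: y* = (0, 0, 0, 5).
  dual value b^T y* = 25.
Strong duality: c^T x* = b^T y*. Confirmed.

25


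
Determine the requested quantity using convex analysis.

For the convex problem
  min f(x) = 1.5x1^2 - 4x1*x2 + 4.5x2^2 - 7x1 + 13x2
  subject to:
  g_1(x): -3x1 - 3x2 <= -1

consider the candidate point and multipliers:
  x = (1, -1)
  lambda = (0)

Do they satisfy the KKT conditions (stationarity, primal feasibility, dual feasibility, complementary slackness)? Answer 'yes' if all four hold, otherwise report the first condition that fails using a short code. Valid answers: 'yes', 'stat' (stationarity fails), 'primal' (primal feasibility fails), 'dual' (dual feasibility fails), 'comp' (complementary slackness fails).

Gradient of f: grad f(x) = Q x + c = (0, 0)
Constraint values g_i(x) = a_i^T x - b_i:
  g_1((1, -1)) = 1
Stationarity residual: grad f(x) + sum_i lambda_i a_i = (0, 0)
  -> stationarity OK
Primal feasibility (all g_i <= 0): FAILS
Dual feasibility (all lambda_i >= 0): OK
Complementary slackness (lambda_i * g_i(x) = 0 for all i): OK

Verdict: the first failing condition is primal_feasibility -> primal.

primal


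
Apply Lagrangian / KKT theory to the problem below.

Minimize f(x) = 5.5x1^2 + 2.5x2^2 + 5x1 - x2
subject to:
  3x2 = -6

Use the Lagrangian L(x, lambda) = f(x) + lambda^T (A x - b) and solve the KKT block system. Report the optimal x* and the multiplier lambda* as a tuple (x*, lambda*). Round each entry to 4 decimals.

Form the Lagrangian:
  L(x, lambda) = (1/2) x^T Q x + c^T x + lambda^T (A x - b)
Stationarity (grad_x L = 0): Q x + c + A^T lambda = 0.
Primal feasibility: A x = b.

This gives the KKT block system:
  [ Q   A^T ] [ x     ]   [-c ]
  [ A    0  ] [ lambda ] = [ b ]

Solving the linear system:
  x*      = (-0.4545, -2)
  lambda* = (3.6667)
  f(x*)   = 10.8636

x* = (-0.4545, -2), lambda* = (3.6667)


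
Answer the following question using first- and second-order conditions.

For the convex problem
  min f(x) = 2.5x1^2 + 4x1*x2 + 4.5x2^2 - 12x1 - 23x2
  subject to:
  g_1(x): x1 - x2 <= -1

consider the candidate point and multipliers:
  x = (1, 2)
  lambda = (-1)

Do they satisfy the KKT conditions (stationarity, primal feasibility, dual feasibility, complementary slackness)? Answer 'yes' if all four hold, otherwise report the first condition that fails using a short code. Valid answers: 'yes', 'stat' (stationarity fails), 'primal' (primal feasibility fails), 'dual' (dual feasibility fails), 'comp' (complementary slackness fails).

Gradient of f: grad f(x) = Q x + c = (1, -1)
Constraint values g_i(x) = a_i^T x - b_i:
  g_1((1, 2)) = 0
Stationarity residual: grad f(x) + sum_i lambda_i a_i = (0, 0)
  -> stationarity OK
Primal feasibility (all g_i <= 0): OK
Dual feasibility (all lambda_i >= 0): FAILS
Complementary slackness (lambda_i * g_i(x) = 0 for all i): OK

Verdict: the first failing condition is dual_feasibility -> dual.

dual


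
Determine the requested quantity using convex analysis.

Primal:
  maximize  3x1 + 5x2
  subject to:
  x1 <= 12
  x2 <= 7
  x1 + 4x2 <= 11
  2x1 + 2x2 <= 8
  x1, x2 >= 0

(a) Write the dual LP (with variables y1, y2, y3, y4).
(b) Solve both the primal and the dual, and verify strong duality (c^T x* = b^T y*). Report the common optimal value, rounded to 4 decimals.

The standard primal-dual pair for 'max c^T x s.t. A x <= b, x >= 0' is:
  Dual:  min b^T y  s.t.  A^T y >= c,  y >= 0.

So the dual LP is:
  minimize  12y1 + 7y2 + 11y3 + 8y4
  subject to:
    y1 + y3 + 2y4 >= 3
    y2 + 4y3 + 2y4 >= 5
    y1, y2, y3, y4 >= 0

Solving the primal: x* = (1.6667, 2.3333).
  primal value c^T x* = 16.6667.
Solving the dual: y* = (0, 0, 0.6667, 1.1667).
  dual value b^T y* = 16.6667.
Strong duality: c^T x* = b^T y*. Confirmed.

16.6667


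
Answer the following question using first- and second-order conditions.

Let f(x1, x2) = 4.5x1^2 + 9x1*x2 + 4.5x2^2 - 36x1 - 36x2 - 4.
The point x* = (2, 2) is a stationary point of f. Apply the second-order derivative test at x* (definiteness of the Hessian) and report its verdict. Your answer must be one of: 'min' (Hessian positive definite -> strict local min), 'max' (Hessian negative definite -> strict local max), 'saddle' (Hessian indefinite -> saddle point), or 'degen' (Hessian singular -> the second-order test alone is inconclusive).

Compute the Hessian H = grad^2 f:
  H = [[9, 9], [9, 9]]
Verify stationarity: grad f(x*) = H x* + g = (0, 0).
Eigenvalues of H: 0, 18.
H has a zero eigenvalue (singular; positive semidefinite but not definite), so H is neither positive definite, negative definite, nor indefinite. The second-order test alone is inconclusive -> degen.
(Indeed, f is constant along the null direction of H through x*, so x* is not a strict local extremum.)

degen


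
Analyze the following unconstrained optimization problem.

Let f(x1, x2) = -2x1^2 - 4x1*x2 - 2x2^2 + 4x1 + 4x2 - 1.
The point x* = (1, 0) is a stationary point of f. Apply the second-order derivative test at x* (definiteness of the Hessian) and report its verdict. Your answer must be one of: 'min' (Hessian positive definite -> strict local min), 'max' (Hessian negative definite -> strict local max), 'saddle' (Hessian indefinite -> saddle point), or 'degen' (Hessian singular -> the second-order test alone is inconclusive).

Compute the Hessian H = grad^2 f:
  H = [[-4, -4], [-4, -4]]
Verify stationarity: grad f(x*) = H x* + g = (0, 0).
Eigenvalues of H: -8, 0.
H has a zero eigenvalue (singular; negative semidefinite but not definite), so H is neither positive definite, negative definite, nor indefinite. The second-order test alone is inconclusive -> degen.
(Indeed, f is constant along the null direction of H through x*, so x* is not a strict local extremum.)

degen


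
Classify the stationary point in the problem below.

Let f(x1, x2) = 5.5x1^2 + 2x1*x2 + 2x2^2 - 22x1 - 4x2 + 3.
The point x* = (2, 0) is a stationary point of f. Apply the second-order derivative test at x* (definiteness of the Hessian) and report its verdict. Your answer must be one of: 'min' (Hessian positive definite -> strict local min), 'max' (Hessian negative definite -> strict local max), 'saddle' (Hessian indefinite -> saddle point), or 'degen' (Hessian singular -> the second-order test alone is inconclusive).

Compute the Hessian H = grad^2 f:
  H = [[11, 2], [2, 4]]
Verify stationarity: grad f(x*) = H x* + g = (0, 0).
Eigenvalues of H: 3.4689, 11.5311.
Both eigenvalues > 0, so H is positive definite -> x* is a strict local min.

min


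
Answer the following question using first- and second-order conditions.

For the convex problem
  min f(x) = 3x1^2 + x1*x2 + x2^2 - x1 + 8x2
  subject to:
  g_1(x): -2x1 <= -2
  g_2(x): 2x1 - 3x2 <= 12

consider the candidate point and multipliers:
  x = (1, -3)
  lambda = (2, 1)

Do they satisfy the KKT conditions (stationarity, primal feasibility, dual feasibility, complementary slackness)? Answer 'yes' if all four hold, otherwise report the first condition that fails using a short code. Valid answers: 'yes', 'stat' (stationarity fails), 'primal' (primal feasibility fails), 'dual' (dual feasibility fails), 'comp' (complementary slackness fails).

Gradient of f: grad f(x) = Q x + c = (2, 3)
Constraint values g_i(x) = a_i^T x - b_i:
  g_1((1, -3)) = 0
  g_2((1, -3)) = -1
Stationarity residual: grad f(x) + sum_i lambda_i a_i = (0, 0)
  -> stationarity OK
Primal feasibility (all g_i <= 0): OK
Dual feasibility (all lambda_i >= 0): OK
Complementary slackness (lambda_i * g_i(x) = 0 for all i): FAILS

Verdict: the first failing condition is complementary_slackness -> comp.

comp


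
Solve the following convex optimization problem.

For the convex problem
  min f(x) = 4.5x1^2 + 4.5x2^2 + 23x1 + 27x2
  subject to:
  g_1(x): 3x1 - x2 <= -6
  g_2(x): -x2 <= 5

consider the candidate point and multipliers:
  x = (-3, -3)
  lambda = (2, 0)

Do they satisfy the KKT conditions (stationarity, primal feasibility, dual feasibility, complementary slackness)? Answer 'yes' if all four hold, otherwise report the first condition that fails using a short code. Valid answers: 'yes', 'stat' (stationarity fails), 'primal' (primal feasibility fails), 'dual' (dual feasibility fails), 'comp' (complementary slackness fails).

Gradient of f: grad f(x) = Q x + c = (-4, 0)
Constraint values g_i(x) = a_i^T x - b_i:
  g_1((-3, -3)) = 0
  g_2((-3, -3)) = -2
Stationarity residual: grad f(x) + sum_i lambda_i a_i = (2, -2)
  -> stationarity FAILS
Primal feasibility (all g_i <= 0): OK
Dual feasibility (all lambda_i >= 0): OK
Complementary slackness (lambda_i * g_i(x) = 0 for all i): OK

Verdict: the first failing condition is stationarity -> stat.

stat


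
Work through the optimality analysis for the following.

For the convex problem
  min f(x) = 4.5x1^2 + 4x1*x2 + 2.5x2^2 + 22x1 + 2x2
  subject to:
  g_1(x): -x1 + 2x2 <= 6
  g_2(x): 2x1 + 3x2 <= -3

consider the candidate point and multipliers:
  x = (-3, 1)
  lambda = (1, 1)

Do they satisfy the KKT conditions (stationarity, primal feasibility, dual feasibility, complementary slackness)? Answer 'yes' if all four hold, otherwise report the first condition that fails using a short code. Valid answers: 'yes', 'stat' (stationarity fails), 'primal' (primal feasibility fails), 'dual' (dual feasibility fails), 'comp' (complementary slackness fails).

Gradient of f: grad f(x) = Q x + c = (-1, -5)
Constraint values g_i(x) = a_i^T x - b_i:
  g_1((-3, 1)) = -1
  g_2((-3, 1)) = 0
Stationarity residual: grad f(x) + sum_i lambda_i a_i = (0, 0)
  -> stationarity OK
Primal feasibility (all g_i <= 0): OK
Dual feasibility (all lambda_i >= 0): OK
Complementary slackness (lambda_i * g_i(x) = 0 for all i): FAILS

Verdict: the first failing condition is complementary_slackness -> comp.

comp


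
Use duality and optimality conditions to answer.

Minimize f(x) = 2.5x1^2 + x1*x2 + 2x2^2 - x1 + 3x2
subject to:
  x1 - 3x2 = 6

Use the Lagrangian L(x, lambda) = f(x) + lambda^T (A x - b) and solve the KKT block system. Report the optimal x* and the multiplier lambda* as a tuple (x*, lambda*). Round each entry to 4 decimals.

Form the Lagrangian:
  L(x, lambda) = (1/2) x^T Q x + c^T x + lambda^T (A x - b)
Stationarity (grad_x L = 0): Q x + c + A^T lambda = 0.
Primal feasibility: A x = b.

This gives the KKT block system:
  [ Q   A^T ] [ x     ]   [-c ]
  [ A    0  ] [ lambda ] = [ b ]

Solving the linear system:
  x*      = (0.7636, -1.7455)
  lambda* = (-1.0727)
  f(x*)   = 0.2182

x* = (0.7636, -1.7455), lambda* = (-1.0727)


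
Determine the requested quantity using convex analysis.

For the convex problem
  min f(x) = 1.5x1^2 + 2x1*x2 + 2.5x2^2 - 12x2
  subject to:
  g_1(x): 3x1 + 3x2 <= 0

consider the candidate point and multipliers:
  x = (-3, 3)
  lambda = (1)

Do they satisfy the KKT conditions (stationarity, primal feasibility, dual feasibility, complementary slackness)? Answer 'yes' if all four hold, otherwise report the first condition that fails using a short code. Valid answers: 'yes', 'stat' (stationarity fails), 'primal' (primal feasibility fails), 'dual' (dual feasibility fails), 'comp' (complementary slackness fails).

Gradient of f: grad f(x) = Q x + c = (-3, -3)
Constraint values g_i(x) = a_i^T x - b_i:
  g_1((-3, 3)) = 0
Stationarity residual: grad f(x) + sum_i lambda_i a_i = (0, 0)
  -> stationarity OK
Primal feasibility (all g_i <= 0): OK
Dual feasibility (all lambda_i >= 0): OK
Complementary slackness (lambda_i * g_i(x) = 0 for all i): OK

Verdict: yes, KKT holds.

yes


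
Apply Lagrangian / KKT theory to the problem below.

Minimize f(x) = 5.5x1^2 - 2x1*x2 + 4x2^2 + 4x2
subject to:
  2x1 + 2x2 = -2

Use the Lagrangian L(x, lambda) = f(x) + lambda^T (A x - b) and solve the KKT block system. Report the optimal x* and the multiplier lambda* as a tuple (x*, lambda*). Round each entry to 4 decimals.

Form the Lagrangian:
  L(x, lambda) = (1/2) x^T Q x + c^T x + lambda^T (A x - b)
Stationarity (grad_x L = 0): Q x + c + A^T lambda = 0.
Primal feasibility: A x = b.

This gives the KKT block system:
  [ Q   A^T ] [ x     ]   [-c ]
  [ A    0  ] [ lambda ] = [ b ]

Solving the linear system:
  x*      = (-0.2609, -0.7391)
  lambda* = (0.6957)
  f(x*)   = -0.7826

x* = (-0.2609, -0.7391), lambda* = (0.6957)


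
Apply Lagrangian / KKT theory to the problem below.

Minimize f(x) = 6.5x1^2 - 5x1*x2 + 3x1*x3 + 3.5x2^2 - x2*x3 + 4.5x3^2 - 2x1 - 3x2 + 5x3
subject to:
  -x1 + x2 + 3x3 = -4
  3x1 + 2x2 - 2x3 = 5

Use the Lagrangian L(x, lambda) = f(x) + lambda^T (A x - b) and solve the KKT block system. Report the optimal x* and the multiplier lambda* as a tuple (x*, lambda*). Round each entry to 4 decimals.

Form the Lagrangian:
  L(x, lambda) = (1/2) x^T Q x + c^T x + lambda^T (A x - b)
Stationarity (grad_x L = 0): Q x + c + A^T lambda = 0.
Primal feasibility: A x = b.

This gives the KKT block system:
  [ Q   A^T ] [ x     ]   [-c ]
  [ A    0  ] [ lambda ] = [ b ]

Solving the linear system:
  x*      = (0.6194, 0.333, -1.2379)
  lambda* = (1.7859, 0.3709)
  f(x*)   = -1.5692

x* = (0.6194, 0.333, -1.2379), lambda* = (1.7859, 0.3709)


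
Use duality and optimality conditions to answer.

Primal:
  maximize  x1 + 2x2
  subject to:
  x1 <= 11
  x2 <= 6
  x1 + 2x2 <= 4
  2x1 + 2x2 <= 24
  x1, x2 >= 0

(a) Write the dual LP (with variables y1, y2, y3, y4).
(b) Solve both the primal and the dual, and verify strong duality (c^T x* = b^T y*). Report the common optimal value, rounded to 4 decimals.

The standard primal-dual pair for 'max c^T x s.t. A x <= b, x >= 0' is:
  Dual:  min b^T y  s.t.  A^T y >= c,  y >= 0.

So the dual LP is:
  minimize  11y1 + 6y2 + 4y3 + 24y4
  subject to:
    y1 + y3 + 2y4 >= 1
    y2 + 2y3 + 2y4 >= 2
    y1, y2, y3, y4 >= 0

Solving the primal: x* = (4, 0).
  primal value c^T x* = 4.
Solving the dual: y* = (0, 0, 1, 0).
  dual value b^T y* = 4.
Strong duality: c^T x* = b^T y*. Confirmed.

4


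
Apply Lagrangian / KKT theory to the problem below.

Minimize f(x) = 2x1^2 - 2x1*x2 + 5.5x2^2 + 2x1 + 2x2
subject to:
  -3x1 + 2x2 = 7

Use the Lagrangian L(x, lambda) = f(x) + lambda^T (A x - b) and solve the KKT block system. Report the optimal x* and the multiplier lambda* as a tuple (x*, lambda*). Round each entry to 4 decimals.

Form the Lagrangian:
  L(x, lambda) = (1/2) x^T Q x + c^T x + lambda^T (A x - b)
Stationarity (grad_x L = 0): Q x + c + A^T lambda = 0.
Primal feasibility: A x = b.

This gives the KKT block system:
  [ Q   A^T ] [ x     ]   [-c ]
  [ A    0  ] [ lambda ] = [ b ]

Solving the linear system:
  x*      = (-2.4505, -0.1758)
  lambda* = (-2.4835)
  f(x*)   = 6.0659

x* = (-2.4505, -0.1758), lambda* = (-2.4835)


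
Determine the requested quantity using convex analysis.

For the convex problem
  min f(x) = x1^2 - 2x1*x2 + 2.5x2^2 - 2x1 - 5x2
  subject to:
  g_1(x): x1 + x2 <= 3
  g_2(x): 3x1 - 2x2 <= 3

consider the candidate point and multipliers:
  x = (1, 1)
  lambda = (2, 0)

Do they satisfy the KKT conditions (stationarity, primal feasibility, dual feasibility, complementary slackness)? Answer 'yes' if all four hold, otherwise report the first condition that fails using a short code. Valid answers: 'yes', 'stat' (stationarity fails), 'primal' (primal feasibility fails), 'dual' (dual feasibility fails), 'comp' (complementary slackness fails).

Gradient of f: grad f(x) = Q x + c = (-2, -2)
Constraint values g_i(x) = a_i^T x - b_i:
  g_1((1, 1)) = -1
  g_2((1, 1)) = -2
Stationarity residual: grad f(x) + sum_i lambda_i a_i = (0, 0)
  -> stationarity OK
Primal feasibility (all g_i <= 0): OK
Dual feasibility (all lambda_i >= 0): OK
Complementary slackness (lambda_i * g_i(x) = 0 for all i): FAILS

Verdict: the first failing condition is complementary_slackness -> comp.

comp


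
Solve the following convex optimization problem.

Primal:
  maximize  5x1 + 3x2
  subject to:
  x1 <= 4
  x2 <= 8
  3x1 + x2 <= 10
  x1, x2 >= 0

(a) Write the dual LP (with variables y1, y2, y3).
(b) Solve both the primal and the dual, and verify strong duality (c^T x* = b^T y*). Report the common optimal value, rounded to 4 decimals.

The standard primal-dual pair for 'max c^T x s.t. A x <= b, x >= 0' is:
  Dual:  min b^T y  s.t.  A^T y >= c,  y >= 0.

So the dual LP is:
  minimize  4y1 + 8y2 + 10y3
  subject to:
    y1 + 3y3 >= 5
    y2 + y3 >= 3
    y1, y2, y3 >= 0

Solving the primal: x* = (0.6667, 8).
  primal value c^T x* = 27.3333.
Solving the dual: y* = (0, 1.3333, 1.6667).
  dual value b^T y* = 27.3333.
Strong duality: c^T x* = b^T y*. Confirmed.

27.3333


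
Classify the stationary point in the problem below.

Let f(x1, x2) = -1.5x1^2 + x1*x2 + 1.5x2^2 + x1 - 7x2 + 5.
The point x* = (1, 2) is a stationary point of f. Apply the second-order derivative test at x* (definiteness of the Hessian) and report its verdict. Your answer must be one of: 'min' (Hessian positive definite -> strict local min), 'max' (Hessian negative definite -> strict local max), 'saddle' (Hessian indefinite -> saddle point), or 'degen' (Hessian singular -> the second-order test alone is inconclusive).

Compute the Hessian H = grad^2 f:
  H = [[-3, 1], [1, 3]]
Verify stationarity: grad f(x*) = H x* + g = (0, 0).
Eigenvalues of H: -3.1623, 3.1623.
Eigenvalues have mixed signs, so H is indefinite -> x* is a saddle point.

saddle


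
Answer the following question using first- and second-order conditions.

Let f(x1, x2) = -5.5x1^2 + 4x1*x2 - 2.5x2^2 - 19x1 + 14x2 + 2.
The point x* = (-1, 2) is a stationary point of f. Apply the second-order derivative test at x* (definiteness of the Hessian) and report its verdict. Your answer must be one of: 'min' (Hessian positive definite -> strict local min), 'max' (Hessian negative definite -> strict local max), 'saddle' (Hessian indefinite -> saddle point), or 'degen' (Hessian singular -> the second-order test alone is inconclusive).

Compute the Hessian H = grad^2 f:
  H = [[-11, 4], [4, -5]]
Verify stationarity: grad f(x*) = H x* + g = (0, 0).
Eigenvalues of H: -13, -3.
Both eigenvalues < 0, so H is negative definite -> x* is a strict local max.

max


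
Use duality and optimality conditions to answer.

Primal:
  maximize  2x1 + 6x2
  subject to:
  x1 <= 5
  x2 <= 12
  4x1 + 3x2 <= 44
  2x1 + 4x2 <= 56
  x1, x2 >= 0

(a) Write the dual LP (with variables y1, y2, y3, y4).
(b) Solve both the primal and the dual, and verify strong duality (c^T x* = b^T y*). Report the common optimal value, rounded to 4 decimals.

The standard primal-dual pair for 'max c^T x s.t. A x <= b, x >= 0' is:
  Dual:  min b^T y  s.t.  A^T y >= c,  y >= 0.

So the dual LP is:
  minimize  5y1 + 12y2 + 44y3 + 56y4
  subject to:
    y1 + 4y3 + 2y4 >= 2
    y2 + 3y3 + 4y4 >= 6
    y1, y2, y3, y4 >= 0

Solving the primal: x* = (2, 12).
  primal value c^T x* = 76.
Solving the dual: y* = (0, 4.5, 0.5, 0).
  dual value b^T y* = 76.
Strong duality: c^T x* = b^T y*. Confirmed.

76


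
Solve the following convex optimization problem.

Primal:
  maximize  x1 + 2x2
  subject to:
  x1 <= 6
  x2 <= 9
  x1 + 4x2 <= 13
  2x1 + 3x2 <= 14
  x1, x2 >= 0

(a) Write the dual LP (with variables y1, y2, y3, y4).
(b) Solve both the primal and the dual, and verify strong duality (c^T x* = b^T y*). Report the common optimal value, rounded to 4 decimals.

The standard primal-dual pair for 'max c^T x s.t. A x <= b, x >= 0' is:
  Dual:  min b^T y  s.t.  A^T y >= c,  y >= 0.

So the dual LP is:
  minimize  6y1 + 9y2 + 13y3 + 14y4
  subject to:
    y1 + y3 + 2y4 >= 1
    y2 + 4y3 + 3y4 >= 2
    y1, y2, y3, y4 >= 0

Solving the primal: x* = (3.4, 2.4).
  primal value c^T x* = 8.2.
Solving the dual: y* = (0, 0, 0.2, 0.4).
  dual value b^T y* = 8.2.
Strong duality: c^T x* = b^T y*. Confirmed.

8.2


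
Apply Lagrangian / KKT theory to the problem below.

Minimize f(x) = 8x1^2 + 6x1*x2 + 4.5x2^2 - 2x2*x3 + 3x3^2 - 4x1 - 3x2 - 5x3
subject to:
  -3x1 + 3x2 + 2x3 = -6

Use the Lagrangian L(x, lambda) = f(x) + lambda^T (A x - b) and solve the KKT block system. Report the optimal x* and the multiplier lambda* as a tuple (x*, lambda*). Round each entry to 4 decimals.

Form the Lagrangian:
  L(x, lambda) = (1/2) x^T Q x + c^T x + lambda^T (A x - b)
Stationarity (grad_x L = 0): Q x + c + A^T lambda = 0.
Primal feasibility: A x = b.

This gives the KKT block system:
  [ Q   A^T ] [ x     ]   [-c ]
  [ A    0  ] [ lambda ] = [ b ]

Solving the linear system:
  x*      = (0.963, -0.961, -0.114)
  lambda* = (1.8809)
  f(x*)   = 5.443

x* = (0.963, -0.961, -0.114), lambda* = (1.8809)


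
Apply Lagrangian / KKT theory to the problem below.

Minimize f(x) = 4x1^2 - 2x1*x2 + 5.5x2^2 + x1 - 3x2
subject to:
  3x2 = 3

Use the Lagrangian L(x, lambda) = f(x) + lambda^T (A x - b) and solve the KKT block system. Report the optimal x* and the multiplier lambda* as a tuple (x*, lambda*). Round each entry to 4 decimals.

Form the Lagrangian:
  L(x, lambda) = (1/2) x^T Q x + c^T x + lambda^T (A x - b)
Stationarity (grad_x L = 0): Q x + c + A^T lambda = 0.
Primal feasibility: A x = b.

This gives the KKT block system:
  [ Q   A^T ] [ x     ]   [-c ]
  [ A    0  ] [ lambda ] = [ b ]

Solving the linear system:
  x*      = (0.125, 1)
  lambda* = (-2.5833)
  f(x*)   = 2.4375

x* = (0.125, 1), lambda* = (-2.5833)


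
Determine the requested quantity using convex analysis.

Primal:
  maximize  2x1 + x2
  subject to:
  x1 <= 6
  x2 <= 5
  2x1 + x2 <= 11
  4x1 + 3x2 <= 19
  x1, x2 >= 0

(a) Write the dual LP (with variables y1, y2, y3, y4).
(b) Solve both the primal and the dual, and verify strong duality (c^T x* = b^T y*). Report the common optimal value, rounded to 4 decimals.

The standard primal-dual pair for 'max c^T x s.t. A x <= b, x >= 0' is:
  Dual:  min b^T y  s.t.  A^T y >= c,  y >= 0.

So the dual LP is:
  minimize  6y1 + 5y2 + 11y3 + 19y4
  subject to:
    y1 + 2y3 + 4y4 >= 2
    y2 + y3 + 3y4 >= 1
    y1, y2, y3, y4 >= 0

Solving the primal: x* = (4.75, 0).
  primal value c^T x* = 9.5.
Solving the dual: y* = (0, 0, 0, 0.5).
  dual value b^T y* = 9.5.
Strong duality: c^T x* = b^T y*. Confirmed.

9.5


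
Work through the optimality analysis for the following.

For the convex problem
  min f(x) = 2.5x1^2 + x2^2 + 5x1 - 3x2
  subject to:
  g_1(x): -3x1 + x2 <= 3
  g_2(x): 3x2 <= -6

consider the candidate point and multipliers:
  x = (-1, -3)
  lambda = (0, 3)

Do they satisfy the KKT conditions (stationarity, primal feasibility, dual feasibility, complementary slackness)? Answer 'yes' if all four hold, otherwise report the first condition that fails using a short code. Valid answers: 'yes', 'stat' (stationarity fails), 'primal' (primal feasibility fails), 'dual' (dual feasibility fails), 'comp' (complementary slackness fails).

Gradient of f: grad f(x) = Q x + c = (0, -9)
Constraint values g_i(x) = a_i^T x - b_i:
  g_1((-1, -3)) = -3
  g_2((-1, -3)) = -3
Stationarity residual: grad f(x) + sum_i lambda_i a_i = (0, 0)
  -> stationarity OK
Primal feasibility (all g_i <= 0): OK
Dual feasibility (all lambda_i >= 0): OK
Complementary slackness (lambda_i * g_i(x) = 0 for all i): FAILS

Verdict: the first failing condition is complementary_slackness -> comp.

comp


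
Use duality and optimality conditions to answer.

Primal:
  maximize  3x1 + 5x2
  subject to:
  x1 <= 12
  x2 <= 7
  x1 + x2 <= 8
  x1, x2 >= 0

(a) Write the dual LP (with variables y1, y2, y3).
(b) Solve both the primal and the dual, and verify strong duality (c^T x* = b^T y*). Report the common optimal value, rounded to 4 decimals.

The standard primal-dual pair for 'max c^T x s.t. A x <= b, x >= 0' is:
  Dual:  min b^T y  s.t.  A^T y >= c,  y >= 0.

So the dual LP is:
  minimize  12y1 + 7y2 + 8y3
  subject to:
    y1 + y3 >= 3
    y2 + y3 >= 5
    y1, y2, y3 >= 0

Solving the primal: x* = (1, 7).
  primal value c^T x* = 38.
Solving the dual: y* = (0, 2, 3).
  dual value b^T y* = 38.
Strong duality: c^T x* = b^T y*. Confirmed.

38


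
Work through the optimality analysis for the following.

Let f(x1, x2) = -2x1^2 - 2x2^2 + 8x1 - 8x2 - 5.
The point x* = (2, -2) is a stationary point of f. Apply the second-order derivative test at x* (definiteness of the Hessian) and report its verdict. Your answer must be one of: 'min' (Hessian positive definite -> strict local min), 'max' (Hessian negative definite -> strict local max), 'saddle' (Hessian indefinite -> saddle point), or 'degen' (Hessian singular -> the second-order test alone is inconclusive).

Compute the Hessian H = grad^2 f:
  H = [[-4, 0], [0, -4]]
Verify stationarity: grad f(x*) = H x* + g = (0, 0).
Eigenvalues of H: -4, -4.
Both eigenvalues < 0, so H is negative definite -> x* is a strict local max.

max


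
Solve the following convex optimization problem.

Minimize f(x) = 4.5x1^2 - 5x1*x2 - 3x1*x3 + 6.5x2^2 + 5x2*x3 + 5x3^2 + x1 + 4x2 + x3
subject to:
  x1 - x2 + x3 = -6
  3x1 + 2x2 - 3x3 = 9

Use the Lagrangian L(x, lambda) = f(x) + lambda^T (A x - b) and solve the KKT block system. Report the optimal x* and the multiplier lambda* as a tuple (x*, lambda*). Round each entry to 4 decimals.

Form the Lagrangian:
  L(x, lambda) = (1/2) x^T Q x + c^T x + lambda^T (A x - b)
Stationarity (grad_x L = 0): Q x + c + A^T lambda = 0.
Primal feasibility: A x = b.

This gives the KKT block system:
  [ Q   A^T ] [ x     ]   [-c ]
  [ A    0  ] [ lambda ] = [ b ]

Solving the linear system:
  x*      = (-1.2199, 1.6809, -3.0993)
  lambda* = (13.5069, -1.4739)
  f(x*)   = 48.3554

x* = (-1.2199, 1.6809, -3.0993), lambda* = (13.5069, -1.4739)


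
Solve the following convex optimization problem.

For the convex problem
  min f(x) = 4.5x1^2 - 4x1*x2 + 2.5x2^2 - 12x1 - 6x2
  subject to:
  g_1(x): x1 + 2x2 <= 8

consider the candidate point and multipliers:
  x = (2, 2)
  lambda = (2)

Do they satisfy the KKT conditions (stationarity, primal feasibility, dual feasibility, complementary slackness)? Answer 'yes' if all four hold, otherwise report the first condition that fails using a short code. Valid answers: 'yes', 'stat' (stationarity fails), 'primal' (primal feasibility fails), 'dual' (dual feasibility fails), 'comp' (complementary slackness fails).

Gradient of f: grad f(x) = Q x + c = (-2, -4)
Constraint values g_i(x) = a_i^T x - b_i:
  g_1((2, 2)) = -2
Stationarity residual: grad f(x) + sum_i lambda_i a_i = (0, 0)
  -> stationarity OK
Primal feasibility (all g_i <= 0): OK
Dual feasibility (all lambda_i >= 0): OK
Complementary slackness (lambda_i * g_i(x) = 0 for all i): FAILS

Verdict: the first failing condition is complementary_slackness -> comp.

comp


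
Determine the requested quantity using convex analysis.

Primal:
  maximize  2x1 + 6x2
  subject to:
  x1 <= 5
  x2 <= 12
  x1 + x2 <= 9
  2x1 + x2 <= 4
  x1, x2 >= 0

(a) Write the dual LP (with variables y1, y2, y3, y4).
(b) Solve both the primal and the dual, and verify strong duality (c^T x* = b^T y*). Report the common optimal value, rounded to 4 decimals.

The standard primal-dual pair for 'max c^T x s.t. A x <= b, x >= 0' is:
  Dual:  min b^T y  s.t.  A^T y >= c,  y >= 0.

So the dual LP is:
  minimize  5y1 + 12y2 + 9y3 + 4y4
  subject to:
    y1 + y3 + 2y4 >= 2
    y2 + y3 + y4 >= 6
    y1, y2, y3, y4 >= 0

Solving the primal: x* = (0, 4).
  primal value c^T x* = 24.
Solving the dual: y* = (0, 0, 0, 6).
  dual value b^T y* = 24.
Strong duality: c^T x* = b^T y*. Confirmed.

24


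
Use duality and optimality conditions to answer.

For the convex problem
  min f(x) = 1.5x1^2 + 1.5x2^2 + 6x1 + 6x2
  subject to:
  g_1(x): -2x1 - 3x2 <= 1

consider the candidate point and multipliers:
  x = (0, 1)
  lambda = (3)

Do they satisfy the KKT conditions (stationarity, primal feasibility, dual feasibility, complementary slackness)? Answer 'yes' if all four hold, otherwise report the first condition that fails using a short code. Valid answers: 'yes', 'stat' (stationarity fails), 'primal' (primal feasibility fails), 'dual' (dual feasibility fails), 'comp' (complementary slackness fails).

Gradient of f: grad f(x) = Q x + c = (6, 9)
Constraint values g_i(x) = a_i^T x - b_i:
  g_1((0, 1)) = -4
Stationarity residual: grad f(x) + sum_i lambda_i a_i = (0, 0)
  -> stationarity OK
Primal feasibility (all g_i <= 0): OK
Dual feasibility (all lambda_i >= 0): OK
Complementary slackness (lambda_i * g_i(x) = 0 for all i): FAILS

Verdict: the first failing condition is complementary_slackness -> comp.

comp


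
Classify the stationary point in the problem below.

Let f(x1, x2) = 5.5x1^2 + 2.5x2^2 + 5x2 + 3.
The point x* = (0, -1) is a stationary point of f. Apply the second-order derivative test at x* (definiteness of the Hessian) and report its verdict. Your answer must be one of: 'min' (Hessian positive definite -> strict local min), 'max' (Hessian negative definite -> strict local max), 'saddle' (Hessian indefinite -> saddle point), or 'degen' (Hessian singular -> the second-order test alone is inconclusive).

Compute the Hessian H = grad^2 f:
  H = [[11, 0], [0, 5]]
Verify stationarity: grad f(x*) = H x* + g = (0, 0).
Eigenvalues of H: 5, 11.
Both eigenvalues > 0, so H is positive definite -> x* is a strict local min.

min


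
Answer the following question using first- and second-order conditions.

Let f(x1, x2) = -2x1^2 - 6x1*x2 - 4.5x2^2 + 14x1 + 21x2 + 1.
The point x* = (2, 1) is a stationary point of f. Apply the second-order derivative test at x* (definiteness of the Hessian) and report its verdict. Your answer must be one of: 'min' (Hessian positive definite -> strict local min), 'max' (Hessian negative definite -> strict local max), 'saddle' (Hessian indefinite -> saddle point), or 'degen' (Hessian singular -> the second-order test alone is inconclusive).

Compute the Hessian H = grad^2 f:
  H = [[-4, -6], [-6, -9]]
Verify stationarity: grad f(x*) = H x* + g = (0, 0).
Eigenvalues of H: -13, 0.
H has a zero eigenvalue (singular; negative semidefinite but not definite), so H is neither positive definite, negative definite, nor indefinite. The second-order test alone is inconclusive -> degen.
(Indeed, f is constant along the null direction of H through x*, so x* is not a strict local extremum.)

degen


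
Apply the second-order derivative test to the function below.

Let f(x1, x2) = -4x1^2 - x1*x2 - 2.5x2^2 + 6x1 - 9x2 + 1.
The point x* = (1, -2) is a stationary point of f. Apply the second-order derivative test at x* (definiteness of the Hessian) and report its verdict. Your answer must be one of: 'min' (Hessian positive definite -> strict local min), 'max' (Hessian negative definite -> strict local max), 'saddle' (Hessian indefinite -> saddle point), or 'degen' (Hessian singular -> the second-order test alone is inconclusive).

Compute the Hessian H = grad^2 f:
  H = [[-8, -1], [-1, -5]]
Verify stationarity: grad f(x*) = H x* + g = (0, 0).
Eigenvalues of H: -8.3028, -4.6972.
Both eigenvalues < 0, so H is negative definite -> x* is a strict local max.

max


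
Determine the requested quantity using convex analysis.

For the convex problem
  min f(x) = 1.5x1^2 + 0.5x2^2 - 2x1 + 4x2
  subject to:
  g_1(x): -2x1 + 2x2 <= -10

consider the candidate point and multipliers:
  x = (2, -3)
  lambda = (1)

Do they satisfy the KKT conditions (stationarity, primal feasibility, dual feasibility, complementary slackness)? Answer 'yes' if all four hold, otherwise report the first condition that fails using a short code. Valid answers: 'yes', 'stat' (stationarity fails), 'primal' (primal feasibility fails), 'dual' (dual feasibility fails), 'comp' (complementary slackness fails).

Gradient of f: grad f(x) = Q x + c = (4, 1)
Constraint values g_i(x) = a_i^T x - b_i:
  g_1((2, -3)) = 0
Stationarity residual: grad f(x) + sum_i lambda_i a_i = (2, 3)
  -> stationarity FAILS
Primal feasibility (all g_i <= 0): OK
Dual feasibility (all lambda_i >= 0): OK
Complementary slackness (lambda_i * g_i(x) = 0 for all i): OK

Verdict: the first failing condition is stationarity -> stat.

stat


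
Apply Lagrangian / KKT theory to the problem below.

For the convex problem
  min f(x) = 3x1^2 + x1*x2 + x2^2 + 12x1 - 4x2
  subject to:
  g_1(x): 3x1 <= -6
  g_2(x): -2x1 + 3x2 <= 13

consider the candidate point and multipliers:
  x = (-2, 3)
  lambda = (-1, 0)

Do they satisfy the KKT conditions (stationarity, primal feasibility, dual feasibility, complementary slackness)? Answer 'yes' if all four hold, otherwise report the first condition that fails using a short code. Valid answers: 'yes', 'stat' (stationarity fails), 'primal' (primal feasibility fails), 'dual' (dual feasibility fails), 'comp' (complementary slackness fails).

Gradient of f: grad f(x) = Q x + c = (3, 0)
Constraint values g_i(x) = a_i^T x - b_i:
  g_1((-2, 3)) = 0
  g_2((-2, 3)) = 0
Stationarity residual: grad f(x) + sum_i lambda_i a_i = (0, 0)
  -> stationarity OK
Primal feasibility (all g_i <= 0): OK
Dual feasibility (all lambda_i >= 0): FAILS
Complementary slackness (lambda_i * g_i(x) = 0 for all i): OK

Verdict: the first failing condition is dual_feasibility -> dual.

dual
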